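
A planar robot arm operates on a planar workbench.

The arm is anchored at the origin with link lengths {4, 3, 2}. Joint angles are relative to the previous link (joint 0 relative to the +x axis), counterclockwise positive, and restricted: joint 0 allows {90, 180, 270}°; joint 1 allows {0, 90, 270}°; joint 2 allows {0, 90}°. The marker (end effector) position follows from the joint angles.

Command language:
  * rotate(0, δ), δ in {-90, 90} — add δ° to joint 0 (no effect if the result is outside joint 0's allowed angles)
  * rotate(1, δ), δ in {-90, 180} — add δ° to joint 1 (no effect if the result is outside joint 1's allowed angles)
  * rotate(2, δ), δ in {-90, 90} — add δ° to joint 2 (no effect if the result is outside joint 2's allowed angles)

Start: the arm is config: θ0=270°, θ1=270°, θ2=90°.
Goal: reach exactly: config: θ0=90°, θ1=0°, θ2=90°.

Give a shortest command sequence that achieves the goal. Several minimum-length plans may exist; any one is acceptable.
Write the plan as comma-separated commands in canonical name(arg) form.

rotate(1, 180), rotate(1, -90), rotate(0, -90), rotate(0, -90)

begin: config: θ0=270°, θ1=270°, θ2=90°
step 1 (rotate(1, 180)): config: θ0=270°, θ1=90°, θ2=90°
step 2 (rotate(1, -90)): config: θ0=270°, θ1=0°, θ2=90°
step 3 (rotate(0, -90)): config: θ0=180°, θ1=0°, θ2=90°
step 4 (rotate(0, -90)): config: θ0=90°, θ1=0°, θ2=90°
shorter routes all fall short; 4 is best.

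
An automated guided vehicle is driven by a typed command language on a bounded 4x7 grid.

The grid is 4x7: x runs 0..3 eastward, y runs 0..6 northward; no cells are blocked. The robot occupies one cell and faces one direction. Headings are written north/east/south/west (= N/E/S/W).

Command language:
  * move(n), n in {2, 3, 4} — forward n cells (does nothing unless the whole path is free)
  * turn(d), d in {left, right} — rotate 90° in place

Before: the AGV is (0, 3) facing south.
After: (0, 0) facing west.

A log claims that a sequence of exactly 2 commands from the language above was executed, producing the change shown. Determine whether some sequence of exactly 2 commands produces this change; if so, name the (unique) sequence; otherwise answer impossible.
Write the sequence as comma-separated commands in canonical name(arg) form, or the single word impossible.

key: order matters: swapping move(3) and turn(right) lands elsewhere
begin: (0, 3) facing south
1. move(3) → (0, 0) facing south
2. turn(right) → (0, 0) facing west
uniquely the one of 25 2-step routes that fits.

move(3), turn(right)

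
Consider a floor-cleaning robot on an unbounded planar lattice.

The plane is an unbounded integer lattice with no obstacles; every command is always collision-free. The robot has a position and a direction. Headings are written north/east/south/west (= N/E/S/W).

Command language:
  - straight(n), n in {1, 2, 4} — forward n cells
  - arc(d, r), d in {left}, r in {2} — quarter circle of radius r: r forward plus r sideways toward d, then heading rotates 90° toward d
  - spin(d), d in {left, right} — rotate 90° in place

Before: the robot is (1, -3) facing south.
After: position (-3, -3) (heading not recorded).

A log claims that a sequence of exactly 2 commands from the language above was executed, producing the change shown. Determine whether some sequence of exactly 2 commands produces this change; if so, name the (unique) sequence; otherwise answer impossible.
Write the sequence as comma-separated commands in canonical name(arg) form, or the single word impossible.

key: order matters: swapping spin(right) and straight(4) lands elsewhere
initial: (1, -3) facing south
1. spin(right) → (1, -3) facing west
2. straight(4) → (-3, -3) facing west
no other 2-command option fits: unique.

spin(right), straight(4)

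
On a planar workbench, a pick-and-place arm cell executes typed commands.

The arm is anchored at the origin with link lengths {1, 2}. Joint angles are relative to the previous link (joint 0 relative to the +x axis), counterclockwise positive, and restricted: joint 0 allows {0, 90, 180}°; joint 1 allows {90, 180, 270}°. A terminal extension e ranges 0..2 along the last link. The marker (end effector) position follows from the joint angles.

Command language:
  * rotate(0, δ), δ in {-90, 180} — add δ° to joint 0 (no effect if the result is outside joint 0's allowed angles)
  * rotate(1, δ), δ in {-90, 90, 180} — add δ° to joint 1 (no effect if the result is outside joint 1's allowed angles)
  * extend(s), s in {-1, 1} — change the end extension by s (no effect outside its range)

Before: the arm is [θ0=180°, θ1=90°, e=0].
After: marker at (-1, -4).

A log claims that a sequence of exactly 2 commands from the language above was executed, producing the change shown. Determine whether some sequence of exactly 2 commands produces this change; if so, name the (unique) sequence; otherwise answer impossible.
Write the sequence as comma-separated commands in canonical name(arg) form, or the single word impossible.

start: [θ0=180°, θ1=90°, e=0]
t=1 extend(1) ⇒ [θ0=180°, θ1=90°, e=1]
t=2 extend(1) ⇒ [θ0=180°, θ1=90°, e=2]
no other 2-command option fits: unique.

extend(1), extend(1)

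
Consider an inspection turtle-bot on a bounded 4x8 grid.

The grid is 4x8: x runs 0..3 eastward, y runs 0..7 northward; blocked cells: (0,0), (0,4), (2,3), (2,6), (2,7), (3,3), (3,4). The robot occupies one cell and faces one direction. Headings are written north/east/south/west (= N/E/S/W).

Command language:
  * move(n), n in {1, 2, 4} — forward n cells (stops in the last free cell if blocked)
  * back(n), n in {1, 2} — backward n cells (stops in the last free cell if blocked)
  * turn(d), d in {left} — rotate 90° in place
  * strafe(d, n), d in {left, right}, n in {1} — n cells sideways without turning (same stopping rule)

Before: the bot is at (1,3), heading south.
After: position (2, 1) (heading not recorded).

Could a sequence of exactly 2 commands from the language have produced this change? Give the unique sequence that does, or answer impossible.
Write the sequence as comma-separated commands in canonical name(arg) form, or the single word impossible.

move(2), strafe(left, 1)

key: running strafe(left, 1) before move(2) would end elsewhere — order is forced
from: at (1,3), heading south
[1] after move(2): at (1,1), heading south
[2] after strafe(left, 1): at (2,1), heading south
no rival 2-sequence matches.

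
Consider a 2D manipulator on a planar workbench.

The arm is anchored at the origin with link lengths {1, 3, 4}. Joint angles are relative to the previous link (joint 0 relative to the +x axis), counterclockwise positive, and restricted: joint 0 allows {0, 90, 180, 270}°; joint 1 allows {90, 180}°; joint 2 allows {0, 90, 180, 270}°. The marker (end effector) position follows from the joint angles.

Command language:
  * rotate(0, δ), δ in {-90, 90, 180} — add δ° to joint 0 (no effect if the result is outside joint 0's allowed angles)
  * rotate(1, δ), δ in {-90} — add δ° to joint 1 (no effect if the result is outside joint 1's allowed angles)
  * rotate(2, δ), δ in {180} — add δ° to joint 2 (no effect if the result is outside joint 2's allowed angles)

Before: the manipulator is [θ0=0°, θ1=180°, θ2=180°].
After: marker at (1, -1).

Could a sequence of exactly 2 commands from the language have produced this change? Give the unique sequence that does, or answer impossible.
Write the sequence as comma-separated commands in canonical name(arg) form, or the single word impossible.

t0: [θ0=0°, θ1=180°, θ2=180°]
1. rotate(1, -90) → [θ0=0°, θ1=90°, θ2=180°]
2. rotate(1, -90) → [θ0=0°, θ1=90°, θ2=180°]
no other 2-command option fits: unique.

rotate(1, -90), rotate(1, -90)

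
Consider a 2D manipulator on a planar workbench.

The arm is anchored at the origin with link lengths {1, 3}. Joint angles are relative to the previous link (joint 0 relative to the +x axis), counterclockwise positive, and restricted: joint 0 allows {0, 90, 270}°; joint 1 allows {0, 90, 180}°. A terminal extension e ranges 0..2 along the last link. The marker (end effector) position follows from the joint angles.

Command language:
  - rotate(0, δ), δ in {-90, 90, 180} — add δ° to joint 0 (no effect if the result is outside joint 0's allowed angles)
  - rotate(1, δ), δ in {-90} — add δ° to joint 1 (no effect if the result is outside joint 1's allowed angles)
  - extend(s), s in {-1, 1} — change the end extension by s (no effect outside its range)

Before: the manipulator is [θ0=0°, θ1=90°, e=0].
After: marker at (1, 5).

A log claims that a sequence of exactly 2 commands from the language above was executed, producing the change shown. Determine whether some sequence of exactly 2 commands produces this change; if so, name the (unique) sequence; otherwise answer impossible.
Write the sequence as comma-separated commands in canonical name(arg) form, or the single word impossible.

extend(1), extend(1)

from: [θ0=0°, θ1=90°, e=0]
[1] after extend(1): [θ0=0°, θ1=90°, e=1]
[2] after extend(1): [θ0=0°, θ1=90°, e=2]
uniquely the one of 36 2-step routes that fits.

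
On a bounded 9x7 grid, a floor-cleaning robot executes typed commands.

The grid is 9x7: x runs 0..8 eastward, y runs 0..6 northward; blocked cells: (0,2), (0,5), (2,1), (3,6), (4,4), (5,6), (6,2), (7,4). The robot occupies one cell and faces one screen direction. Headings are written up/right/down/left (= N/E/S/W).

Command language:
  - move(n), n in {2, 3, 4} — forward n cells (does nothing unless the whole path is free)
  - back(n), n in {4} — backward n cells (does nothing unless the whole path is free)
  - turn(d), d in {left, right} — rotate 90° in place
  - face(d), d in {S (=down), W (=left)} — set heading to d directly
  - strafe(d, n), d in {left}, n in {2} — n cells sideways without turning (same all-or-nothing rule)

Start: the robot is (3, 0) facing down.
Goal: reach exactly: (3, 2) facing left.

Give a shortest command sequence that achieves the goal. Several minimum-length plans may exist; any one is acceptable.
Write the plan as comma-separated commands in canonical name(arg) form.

back(4), turn(right), strafe(left, 2)

start: (3, 0) facing down
[1] after back(4): (3, 4) facing down
[2] after turn(right): (3, 4) facing left
[3] after strafe(left, 2): (3, 2) facing left
shorter routes all fall short; 3 is best.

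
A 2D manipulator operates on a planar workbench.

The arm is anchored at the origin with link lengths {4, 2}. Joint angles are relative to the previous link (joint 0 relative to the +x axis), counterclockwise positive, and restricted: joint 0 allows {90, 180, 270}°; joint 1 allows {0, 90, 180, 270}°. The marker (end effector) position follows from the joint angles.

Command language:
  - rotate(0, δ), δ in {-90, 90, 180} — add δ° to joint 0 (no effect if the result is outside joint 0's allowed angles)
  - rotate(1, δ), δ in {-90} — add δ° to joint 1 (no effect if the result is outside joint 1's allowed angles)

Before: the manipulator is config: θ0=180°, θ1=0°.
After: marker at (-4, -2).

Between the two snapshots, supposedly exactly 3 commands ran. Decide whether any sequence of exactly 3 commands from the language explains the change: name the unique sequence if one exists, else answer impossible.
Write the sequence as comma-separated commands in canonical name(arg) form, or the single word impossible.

rotate(1, -90), rotate(1, -90), rotate(1, -90)

start: config: θ0=180°, θ1=0°
step 1 (rotate(1, -90)): config: θ0=180°, θ1=270°
step 2 (rotate(1, -90)): config: θ0=180°, θ1=180°
step 3 (rotate(1, -90)): config: θ0=180°, θ1=90°
no other 3-command option fits: unique.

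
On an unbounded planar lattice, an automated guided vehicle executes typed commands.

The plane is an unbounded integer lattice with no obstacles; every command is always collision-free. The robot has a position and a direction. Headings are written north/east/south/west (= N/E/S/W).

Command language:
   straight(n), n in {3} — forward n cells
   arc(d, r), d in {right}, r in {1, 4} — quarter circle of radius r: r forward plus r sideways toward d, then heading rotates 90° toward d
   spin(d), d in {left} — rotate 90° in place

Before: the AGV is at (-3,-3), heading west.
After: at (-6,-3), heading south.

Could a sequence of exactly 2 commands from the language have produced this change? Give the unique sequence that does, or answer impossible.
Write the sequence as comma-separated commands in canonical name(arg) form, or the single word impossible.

straight(3), spin(left)

key: running spin(left) before straight(3) would end elsewhere — order is forced
t0: at (-3,-3), heading west
1. straight(3) → at (-6,-3), heading west
2. spin(left) → at (-6,-3), heading south
uniquely the one of 16 2-step routes that fits.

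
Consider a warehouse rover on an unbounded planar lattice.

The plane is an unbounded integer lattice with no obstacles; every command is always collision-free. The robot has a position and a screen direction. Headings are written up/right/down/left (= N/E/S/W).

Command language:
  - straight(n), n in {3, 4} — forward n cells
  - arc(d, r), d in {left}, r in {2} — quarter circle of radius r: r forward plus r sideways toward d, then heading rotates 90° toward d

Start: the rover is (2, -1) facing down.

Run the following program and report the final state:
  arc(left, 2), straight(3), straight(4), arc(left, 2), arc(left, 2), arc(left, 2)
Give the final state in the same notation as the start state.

initial: (2, -1) facing down
step 1 (arc(left, 2)): (4, -3) facing right
step 2 (straight(3)): (7, -3) facing right
step 3 (straight(4)): (11, -3) facing right
step 4 (arc(left, 2)): (13, -1) facing up
step 5 (arc(left, 2)): (11, 1) facing left
step 6 (arc(left, 2)): (9, -1) facing down

(9, -1) facing down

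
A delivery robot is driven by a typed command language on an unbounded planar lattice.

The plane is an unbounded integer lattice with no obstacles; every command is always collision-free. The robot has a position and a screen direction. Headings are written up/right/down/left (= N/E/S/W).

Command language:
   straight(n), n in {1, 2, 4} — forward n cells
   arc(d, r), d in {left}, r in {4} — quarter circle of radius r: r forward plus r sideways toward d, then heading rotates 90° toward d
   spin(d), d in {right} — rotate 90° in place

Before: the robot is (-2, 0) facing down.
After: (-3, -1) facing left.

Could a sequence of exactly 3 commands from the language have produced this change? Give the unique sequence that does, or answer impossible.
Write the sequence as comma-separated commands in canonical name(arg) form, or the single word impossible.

straight(1), spin(right), straight(1)

key: position moved to (-3,-1) AND the heading swung to W — translation plus rotation needed
t0: (-2, 0) facing down
step 1 (straight(1)): (-2, -1) facing down
step 2 (spin(right)): (-2, -1) facing left
step 3 (straight(1)): (-3, -1) facing left
no other 3-command option fits: unique.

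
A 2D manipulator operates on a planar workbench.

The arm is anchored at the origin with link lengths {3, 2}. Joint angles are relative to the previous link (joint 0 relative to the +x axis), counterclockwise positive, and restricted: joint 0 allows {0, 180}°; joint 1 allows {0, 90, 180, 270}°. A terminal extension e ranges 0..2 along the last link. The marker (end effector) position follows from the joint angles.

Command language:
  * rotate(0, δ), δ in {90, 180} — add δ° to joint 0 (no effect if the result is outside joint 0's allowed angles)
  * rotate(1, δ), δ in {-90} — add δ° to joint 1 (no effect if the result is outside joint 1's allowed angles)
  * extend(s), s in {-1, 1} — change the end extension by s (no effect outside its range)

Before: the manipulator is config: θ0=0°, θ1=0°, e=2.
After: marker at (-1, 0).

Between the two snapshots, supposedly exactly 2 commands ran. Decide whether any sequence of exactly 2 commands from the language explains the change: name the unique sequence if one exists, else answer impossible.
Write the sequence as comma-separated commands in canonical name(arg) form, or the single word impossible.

rotate(1, -90), rotate(1, -90)

start: config: θ0=0°, θ1=0°, e=2
1. rotate(1, -90) → config: θ0=0°, θ1=270°, e=2
2. rotate(1, -90) → config: θ0=0°, θ1=180°, e=2
uniquely the one of 25 2-step routes that fits.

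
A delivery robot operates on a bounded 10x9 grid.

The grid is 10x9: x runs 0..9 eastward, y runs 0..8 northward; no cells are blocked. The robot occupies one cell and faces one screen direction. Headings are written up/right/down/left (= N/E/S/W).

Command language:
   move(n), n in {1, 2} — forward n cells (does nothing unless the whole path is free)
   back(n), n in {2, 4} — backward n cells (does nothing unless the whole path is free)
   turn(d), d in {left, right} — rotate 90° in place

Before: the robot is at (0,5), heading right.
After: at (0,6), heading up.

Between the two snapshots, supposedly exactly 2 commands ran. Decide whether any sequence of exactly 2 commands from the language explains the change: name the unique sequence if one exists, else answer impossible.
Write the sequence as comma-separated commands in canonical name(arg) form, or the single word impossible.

key: running move(1) before turn(left) would end elsewhere — order is forced
begin: at (0,5), heading right
[1] after turn(left): at (0,5), heading up
[2] after move(1): at (0,6), heading up
all 36 alternatives checked — unique.

turn(left), move(1)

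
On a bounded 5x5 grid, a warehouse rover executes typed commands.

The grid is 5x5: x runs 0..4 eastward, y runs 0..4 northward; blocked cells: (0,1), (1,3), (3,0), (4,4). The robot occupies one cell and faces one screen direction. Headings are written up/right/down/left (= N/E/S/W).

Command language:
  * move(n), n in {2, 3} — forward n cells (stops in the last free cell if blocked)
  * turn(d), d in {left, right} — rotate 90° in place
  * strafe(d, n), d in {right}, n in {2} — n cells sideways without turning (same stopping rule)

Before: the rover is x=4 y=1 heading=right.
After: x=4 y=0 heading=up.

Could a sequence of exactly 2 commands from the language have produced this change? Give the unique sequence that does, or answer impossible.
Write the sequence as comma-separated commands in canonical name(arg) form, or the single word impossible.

strafe(right, 2), turn(left)

key: order matters: swapping strafe(right, 2) and turn(left) lands elsewhere
from: x=4 y=1 heading=right
step 1 (strafe(right, 2)): x=4 y=0 heading=right
step 2 (turn(left)): x=4 y=0 heading=up
all 25 alternatives checked — unique.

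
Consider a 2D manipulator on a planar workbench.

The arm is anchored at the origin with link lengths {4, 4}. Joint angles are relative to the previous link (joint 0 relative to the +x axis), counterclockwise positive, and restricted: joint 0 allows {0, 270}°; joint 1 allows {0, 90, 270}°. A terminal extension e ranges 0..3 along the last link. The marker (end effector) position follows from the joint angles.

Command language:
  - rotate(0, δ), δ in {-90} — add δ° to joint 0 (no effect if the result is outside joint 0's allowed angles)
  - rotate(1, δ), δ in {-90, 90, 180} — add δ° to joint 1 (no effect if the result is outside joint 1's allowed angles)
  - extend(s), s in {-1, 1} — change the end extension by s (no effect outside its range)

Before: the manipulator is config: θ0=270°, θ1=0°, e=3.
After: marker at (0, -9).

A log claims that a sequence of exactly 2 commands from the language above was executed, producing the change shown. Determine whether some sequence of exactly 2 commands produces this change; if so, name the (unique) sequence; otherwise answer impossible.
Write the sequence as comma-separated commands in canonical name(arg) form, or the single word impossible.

begin: config: θ0=270°, θ1=0°, e=3
1. extend(-1) → config: θ0=270°, θ1=0°, e=2
2. extend(-1) → config: θ0=270°, θ1=0°, e=1
all 36 alternatives checked — unique.

extend(-1), extend(-1)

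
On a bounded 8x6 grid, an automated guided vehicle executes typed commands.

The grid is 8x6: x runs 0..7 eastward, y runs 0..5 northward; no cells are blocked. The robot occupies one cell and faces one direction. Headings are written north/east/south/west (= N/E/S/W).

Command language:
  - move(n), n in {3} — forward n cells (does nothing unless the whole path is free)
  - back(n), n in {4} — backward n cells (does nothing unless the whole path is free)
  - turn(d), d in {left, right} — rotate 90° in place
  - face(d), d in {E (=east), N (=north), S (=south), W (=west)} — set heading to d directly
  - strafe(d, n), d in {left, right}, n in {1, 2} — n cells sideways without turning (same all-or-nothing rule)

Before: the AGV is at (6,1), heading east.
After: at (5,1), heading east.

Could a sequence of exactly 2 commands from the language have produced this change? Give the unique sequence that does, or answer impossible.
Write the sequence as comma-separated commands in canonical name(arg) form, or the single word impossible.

key: still facing E at the end — nothing in the sequence rotates
t0: at (6,1), heading east
1. back(4) → at (2,1), heading east
2. move(3) → at (5,1), heading east
no rival 2-sequence matches.

back(4), move(3)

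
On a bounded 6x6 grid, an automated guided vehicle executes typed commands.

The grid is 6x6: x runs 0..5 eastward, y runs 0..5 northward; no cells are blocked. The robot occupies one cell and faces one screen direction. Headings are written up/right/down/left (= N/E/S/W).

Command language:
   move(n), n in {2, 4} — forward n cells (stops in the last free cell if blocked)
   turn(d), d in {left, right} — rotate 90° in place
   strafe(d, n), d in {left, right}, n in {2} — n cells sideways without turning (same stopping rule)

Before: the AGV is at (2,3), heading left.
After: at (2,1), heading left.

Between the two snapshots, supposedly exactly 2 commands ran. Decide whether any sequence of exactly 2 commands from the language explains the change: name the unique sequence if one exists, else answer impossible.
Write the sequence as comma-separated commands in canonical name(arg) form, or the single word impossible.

checked all 2-command options: none fits.

impossible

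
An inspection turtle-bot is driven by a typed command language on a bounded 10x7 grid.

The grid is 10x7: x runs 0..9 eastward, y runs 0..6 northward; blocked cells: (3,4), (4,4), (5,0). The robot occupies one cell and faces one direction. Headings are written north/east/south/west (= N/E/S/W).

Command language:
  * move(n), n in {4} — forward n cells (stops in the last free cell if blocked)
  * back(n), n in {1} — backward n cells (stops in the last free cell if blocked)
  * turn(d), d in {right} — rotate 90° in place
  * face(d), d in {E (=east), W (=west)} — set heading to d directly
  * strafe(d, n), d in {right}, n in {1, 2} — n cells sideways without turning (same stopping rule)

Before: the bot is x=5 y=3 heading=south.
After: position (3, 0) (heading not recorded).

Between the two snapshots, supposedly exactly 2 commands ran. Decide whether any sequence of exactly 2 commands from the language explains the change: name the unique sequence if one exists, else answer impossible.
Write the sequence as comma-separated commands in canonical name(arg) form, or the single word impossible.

strafe(right, 2), move(4)

key: running move(4) before strafe(right, 2) would end elsewhere — order is forced
initial: x=5 y=3 heading=south
[1] after strafe(right, 2): x=3 y=3 heading=south
[2] after move(4): x=3 y=0 heading=south
no rival 2-sequence matches.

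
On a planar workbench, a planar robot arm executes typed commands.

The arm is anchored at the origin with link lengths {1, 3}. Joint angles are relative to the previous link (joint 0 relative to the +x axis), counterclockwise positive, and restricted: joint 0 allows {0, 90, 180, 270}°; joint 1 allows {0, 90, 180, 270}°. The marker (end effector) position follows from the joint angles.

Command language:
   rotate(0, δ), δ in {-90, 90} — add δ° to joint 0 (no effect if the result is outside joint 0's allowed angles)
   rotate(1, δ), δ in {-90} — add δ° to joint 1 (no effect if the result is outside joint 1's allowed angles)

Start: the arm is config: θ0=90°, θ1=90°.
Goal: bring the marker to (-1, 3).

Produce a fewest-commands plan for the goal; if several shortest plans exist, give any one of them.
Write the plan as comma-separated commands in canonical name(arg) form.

begin: config: θ0=90°, θ1=90°
step 1 (rotate(1, -90)): config: θ0=90°, θ1=0°
step 2 (rotate(1, -90)): config: θ0=90°, θ1=270°
step 3 (rotate(0, 90)): config: θ0=180°, θ1=270°
no 2-step plan works, so 3 is optimal.

rotate(1, -90), rotate(1, -90), rotate(0, 90)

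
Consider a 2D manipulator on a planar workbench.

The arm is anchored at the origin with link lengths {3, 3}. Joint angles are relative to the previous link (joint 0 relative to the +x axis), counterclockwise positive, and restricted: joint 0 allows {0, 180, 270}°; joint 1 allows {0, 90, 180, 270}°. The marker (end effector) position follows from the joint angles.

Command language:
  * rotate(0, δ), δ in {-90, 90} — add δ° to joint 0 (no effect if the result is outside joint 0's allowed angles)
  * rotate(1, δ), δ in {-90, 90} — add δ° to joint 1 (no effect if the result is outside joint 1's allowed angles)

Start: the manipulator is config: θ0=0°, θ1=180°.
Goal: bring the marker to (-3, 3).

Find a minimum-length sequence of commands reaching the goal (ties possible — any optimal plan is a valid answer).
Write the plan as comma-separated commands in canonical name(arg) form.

rotate(0, -90), rotate(0, -90), rotate(1, 90)

start: config: θ0=0°, θ1=180°
[1] after rotate(0, -90): config: θ0=270°, θ1=180°
[2] after rotate(0, -90): config: θ0=180°, θ1=180°
[3] after rotate(1, 90): config: θ0=180°, θ1=270°
shorter routes all fall short; 3 is best.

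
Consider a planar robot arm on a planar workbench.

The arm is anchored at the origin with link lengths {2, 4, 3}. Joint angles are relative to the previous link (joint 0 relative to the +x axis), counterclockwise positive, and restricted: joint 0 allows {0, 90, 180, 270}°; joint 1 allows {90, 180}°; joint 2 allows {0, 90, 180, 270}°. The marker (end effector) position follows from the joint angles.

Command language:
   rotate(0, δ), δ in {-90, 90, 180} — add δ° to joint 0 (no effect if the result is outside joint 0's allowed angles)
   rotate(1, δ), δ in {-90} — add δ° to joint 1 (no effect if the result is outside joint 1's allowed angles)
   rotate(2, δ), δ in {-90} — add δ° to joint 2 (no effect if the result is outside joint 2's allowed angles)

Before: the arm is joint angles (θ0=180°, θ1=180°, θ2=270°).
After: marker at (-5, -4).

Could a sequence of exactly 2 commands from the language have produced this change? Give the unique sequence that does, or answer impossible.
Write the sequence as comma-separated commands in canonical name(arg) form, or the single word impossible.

rotate(1, -90), rotate(1, -90)

t0: joint angles (θ0=180°, θ1=180°, θ2=270°)
step 1 (rotate(1, -90)): joint angles (θ0=180°, θ1=90°, θ2=270°)
step 2 (rotate(1, -90)): joint angles (θ0=180°, θ1=90°, θ2=270°)
no rival 2-sequence matches.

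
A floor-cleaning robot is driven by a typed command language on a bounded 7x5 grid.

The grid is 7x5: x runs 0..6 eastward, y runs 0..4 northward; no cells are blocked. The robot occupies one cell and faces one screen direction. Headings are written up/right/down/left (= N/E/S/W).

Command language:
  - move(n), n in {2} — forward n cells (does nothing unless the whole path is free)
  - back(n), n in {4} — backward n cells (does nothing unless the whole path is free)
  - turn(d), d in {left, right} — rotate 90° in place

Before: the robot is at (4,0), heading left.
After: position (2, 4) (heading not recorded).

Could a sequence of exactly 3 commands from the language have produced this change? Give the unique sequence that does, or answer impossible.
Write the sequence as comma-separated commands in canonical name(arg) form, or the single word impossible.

key: order matters: swapping move(2) and back(4) lands elsewhere
start: at (4,0), heading left
1. move(2) → at (2,0), heading left
2. turn(left) → at (2,0), heading down
3. back(4) → at (2,4), heading down
all 64 alternatives checked — unique.

move(2), turn(left), back(4)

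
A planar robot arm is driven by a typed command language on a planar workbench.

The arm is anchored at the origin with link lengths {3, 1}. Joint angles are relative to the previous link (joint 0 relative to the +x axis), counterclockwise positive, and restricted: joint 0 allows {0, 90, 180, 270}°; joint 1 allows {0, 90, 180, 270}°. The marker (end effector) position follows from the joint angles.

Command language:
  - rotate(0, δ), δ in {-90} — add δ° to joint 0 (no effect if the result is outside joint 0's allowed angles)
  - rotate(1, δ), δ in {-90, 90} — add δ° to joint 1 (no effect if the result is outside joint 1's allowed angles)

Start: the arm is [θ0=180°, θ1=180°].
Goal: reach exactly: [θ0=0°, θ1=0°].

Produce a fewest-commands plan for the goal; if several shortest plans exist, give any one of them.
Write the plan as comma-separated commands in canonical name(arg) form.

rotate(1, -90), rotate(1, -90), rotate(0, -90), rotate(0, -90)

initial: [θ0=180°, θ1=180°]
[1] after rotate(1, -90): [θ0=180°, θ1=90°]
[2] after rotate(1, -90): [θ0=180°, θ1=0°]
[3] after rotate(0, -90): [θ0=90°, θ1=0°]
[4] after rotate(0, -90): [θ0=0°, θ1=0°]
nothing shorter than 4 reaches the goal.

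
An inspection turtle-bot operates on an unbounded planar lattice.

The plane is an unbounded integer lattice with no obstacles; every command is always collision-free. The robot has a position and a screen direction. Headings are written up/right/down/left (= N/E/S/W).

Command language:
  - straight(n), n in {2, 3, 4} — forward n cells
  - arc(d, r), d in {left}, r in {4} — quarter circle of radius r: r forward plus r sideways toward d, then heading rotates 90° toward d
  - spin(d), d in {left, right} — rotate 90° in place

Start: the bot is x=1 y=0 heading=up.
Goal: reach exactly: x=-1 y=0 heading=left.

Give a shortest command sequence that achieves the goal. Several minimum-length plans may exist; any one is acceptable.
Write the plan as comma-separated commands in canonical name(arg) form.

from: x=1 y=0 heading=up
step 1 (spin(left)): x=1 y=0 heading=left
step 2 (straight(2)): x=-1 y=0 heading=left
nothing shorter than 2 reaches the goal.

spin(left), straight(2)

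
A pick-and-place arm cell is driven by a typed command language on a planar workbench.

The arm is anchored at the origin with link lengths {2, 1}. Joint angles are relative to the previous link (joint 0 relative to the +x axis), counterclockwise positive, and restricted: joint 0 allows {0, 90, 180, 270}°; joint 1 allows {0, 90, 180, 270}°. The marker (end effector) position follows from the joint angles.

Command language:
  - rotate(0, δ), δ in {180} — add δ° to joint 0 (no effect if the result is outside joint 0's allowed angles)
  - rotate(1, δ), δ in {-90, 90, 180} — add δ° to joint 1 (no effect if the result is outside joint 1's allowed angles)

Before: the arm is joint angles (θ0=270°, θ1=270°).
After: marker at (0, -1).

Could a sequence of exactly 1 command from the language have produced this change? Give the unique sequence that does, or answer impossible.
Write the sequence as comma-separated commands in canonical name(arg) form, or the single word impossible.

from: joint angles (θ0=270°, θ1=270°)
step 1 (rotate(1, -90)): joint angles (θ0=270°, θ1=180°)
all 4 alternatives checked — unique.

rotate(1, -90)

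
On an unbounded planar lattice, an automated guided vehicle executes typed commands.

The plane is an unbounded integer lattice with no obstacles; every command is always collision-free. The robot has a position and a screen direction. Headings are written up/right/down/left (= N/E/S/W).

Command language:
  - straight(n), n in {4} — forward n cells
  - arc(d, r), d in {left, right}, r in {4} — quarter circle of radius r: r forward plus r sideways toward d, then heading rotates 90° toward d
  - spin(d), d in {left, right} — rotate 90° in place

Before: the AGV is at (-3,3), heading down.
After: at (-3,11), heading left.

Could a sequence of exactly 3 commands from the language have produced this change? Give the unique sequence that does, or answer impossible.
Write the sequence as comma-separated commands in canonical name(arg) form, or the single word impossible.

spin(left), arc(left, 4), arc(left, 4)

key: running arc(left, 4) before spin(left) would end elsewhere — order is forced
initial: at (-3,3), heading down
1. spin(left) → at (-3,3), heading right
2. arc(left, 4) → at (1,7), heading up
3. arc(left, 4) → at (-3,11), heading left
no other 3-command option fits: unique.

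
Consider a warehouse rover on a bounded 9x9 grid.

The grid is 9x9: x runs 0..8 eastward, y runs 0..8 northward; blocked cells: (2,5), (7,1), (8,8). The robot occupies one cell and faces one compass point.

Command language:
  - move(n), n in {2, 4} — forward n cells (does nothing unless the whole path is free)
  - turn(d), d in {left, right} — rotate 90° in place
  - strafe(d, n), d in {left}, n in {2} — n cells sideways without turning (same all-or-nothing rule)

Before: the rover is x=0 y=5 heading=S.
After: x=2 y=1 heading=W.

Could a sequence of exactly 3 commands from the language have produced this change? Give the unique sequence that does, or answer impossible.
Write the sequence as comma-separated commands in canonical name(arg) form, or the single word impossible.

key: cell and facing (now W) both changed — the 3 commands mix motion and turning
initial: x=0 y=5 heading=S
step 1 (move(4)): x=0 y=1 heading=S
step 2 (strafe(left, 2)): x=2 y=1 heading=S
step 3 (turn(right)): x=2 y=1 heading=W
no other 3-command option fits: unique.

move(4), strafe(left, 2), turn(right)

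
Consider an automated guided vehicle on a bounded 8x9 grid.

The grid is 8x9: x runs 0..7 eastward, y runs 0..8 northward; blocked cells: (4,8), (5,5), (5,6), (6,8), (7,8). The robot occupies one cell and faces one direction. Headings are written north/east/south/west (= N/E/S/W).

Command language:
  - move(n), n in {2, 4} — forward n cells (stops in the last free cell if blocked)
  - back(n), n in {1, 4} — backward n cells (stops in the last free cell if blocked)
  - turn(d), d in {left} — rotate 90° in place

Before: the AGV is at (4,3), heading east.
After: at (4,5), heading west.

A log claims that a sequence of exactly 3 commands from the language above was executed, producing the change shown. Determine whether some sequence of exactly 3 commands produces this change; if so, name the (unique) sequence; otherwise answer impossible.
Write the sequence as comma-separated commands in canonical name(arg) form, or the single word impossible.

turn(left), move(2), turn(left)

key: cell and facing (now W) both changed — the 3 commands mix motion and turning
begin: at (4,3), heading east
step 1 (turn(left)): at (4,3), heading north
step 2 (move(2)): at (4,5), heading north
step 3 (turn(left)): at (4,5), heading west
no rival 3-sequence matches.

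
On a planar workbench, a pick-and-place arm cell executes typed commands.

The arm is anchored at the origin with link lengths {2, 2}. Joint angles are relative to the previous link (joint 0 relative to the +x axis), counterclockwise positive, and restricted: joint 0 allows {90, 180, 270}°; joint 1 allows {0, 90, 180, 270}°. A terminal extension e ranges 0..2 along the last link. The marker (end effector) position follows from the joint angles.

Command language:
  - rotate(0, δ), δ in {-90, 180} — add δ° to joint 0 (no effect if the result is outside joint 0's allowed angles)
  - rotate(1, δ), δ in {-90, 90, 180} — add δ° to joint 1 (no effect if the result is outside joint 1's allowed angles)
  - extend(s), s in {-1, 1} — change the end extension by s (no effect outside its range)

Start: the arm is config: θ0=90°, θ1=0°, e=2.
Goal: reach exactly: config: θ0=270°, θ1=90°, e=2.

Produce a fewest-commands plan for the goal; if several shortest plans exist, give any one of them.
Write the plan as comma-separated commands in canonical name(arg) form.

start: config: θ0=90°, θ1=0°, e=2
step 1 (rotate(0, 180)): config: θ0=270°, θ1=0°, e=2
step 2 (rotate(1, 90)): config: θ0=270°, θ1=90°, e=2
minimal: 2 command(s), checked below 2.

rotate(0, 180), rotate(1, 90)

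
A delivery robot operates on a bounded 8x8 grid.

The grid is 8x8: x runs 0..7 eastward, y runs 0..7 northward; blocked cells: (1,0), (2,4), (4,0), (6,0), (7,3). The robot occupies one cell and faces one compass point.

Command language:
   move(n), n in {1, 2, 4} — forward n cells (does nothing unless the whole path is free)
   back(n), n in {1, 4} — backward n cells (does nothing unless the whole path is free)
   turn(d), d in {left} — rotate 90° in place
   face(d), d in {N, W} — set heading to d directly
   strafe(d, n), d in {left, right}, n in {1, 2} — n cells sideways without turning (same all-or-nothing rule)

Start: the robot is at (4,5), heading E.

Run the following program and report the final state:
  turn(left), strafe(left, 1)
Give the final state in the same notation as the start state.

at (3,5), heading N

from: at (4,5), heading E
t=1 turn(left) ⇒ at (4,5), heading N
t=2 strafe(left, 1) ⇒ at (3,5), heading N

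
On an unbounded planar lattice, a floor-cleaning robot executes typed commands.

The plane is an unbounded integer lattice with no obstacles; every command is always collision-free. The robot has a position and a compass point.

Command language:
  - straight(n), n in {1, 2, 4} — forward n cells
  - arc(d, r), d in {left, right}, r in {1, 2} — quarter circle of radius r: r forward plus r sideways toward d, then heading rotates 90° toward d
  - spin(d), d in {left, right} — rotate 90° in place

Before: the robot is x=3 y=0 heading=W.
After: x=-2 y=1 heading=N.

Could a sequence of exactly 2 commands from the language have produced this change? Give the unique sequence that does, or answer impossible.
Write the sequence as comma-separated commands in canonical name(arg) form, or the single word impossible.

key: position moved to (-2,1) AND the heading swung to N — translation plus rotation needed
begin: x=3 y=0 heading=W
1. straight(4) → x=-1 y=0 heading=W
2. arc(right, 1) → x=-2 y=1 heading=N
no rival 2-sequence matches.

straight(4), arc(right, 1)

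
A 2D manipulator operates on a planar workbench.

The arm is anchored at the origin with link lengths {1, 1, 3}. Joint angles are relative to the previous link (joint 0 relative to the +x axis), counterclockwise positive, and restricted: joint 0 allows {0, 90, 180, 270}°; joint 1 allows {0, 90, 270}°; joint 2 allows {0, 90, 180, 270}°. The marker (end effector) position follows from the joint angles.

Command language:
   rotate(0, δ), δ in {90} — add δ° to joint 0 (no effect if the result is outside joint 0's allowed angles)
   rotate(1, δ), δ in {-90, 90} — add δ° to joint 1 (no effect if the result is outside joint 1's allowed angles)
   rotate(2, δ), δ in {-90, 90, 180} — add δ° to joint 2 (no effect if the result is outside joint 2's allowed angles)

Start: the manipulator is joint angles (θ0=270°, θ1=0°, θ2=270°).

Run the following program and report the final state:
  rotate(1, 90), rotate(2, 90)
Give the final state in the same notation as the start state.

from: joint angles (θ0=270°, θ1=0°, θ2=270°)
t=1 rotate(1, 90) ⇒ joint angles (θ0=270°, θ1=90°, θ2=270°)
t=2 rotate(2, 90) ⇒ joint angles (θ0=270°, θ1=90°, θ2=0°)

joint angles (θ0=270°, θ1=90°, θ2=0°)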